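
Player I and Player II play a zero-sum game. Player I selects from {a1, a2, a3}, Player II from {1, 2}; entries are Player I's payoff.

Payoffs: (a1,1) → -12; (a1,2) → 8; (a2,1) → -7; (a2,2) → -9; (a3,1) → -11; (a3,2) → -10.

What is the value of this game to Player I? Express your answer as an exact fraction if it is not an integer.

-82/11

Row minima: a1 → -12, a2 → -9, a3 → -11; maximin = -9.
Column maxima: 1 → -7, 2 → 8; minimax = -7.
-9 ≠ -7, so there is no saddle point; optimal play is mixed.
a3 is strictly dominated by a2, so Player I never plays it.
On the remaining 2×2 (a1, a2 vs 1, 2):
Let Player I play a1 with probability p. Expected payoff against 1: (-12)p + (-7)(1−p) = −5p − 7; against 2: 8p + (-9)(1−p) = 17p − 9.
Setting these equal: −5p − 7 = 17p − 9 ⇒ −22p = -2 ⇒ p = 1/11, and the value is (-5)·(1/11) − 7 = -82/11.
For Player II: with q = P(1), equating a1's and a2's payoffs gives −20q + 8 = 2q − 9 ⇒ q = 17/22.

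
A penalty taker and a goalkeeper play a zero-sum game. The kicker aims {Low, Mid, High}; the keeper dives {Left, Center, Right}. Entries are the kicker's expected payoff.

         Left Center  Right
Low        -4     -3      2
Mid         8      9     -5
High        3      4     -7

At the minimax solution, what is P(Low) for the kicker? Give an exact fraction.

Row minima: Low → -4, Mid → -5, High → -7; maximin = -4.
Column maxima: Left → 8, Center → 9, Right → 2; minimax = 2.
-4 ≠ 2, so there is no saddle point; optimal play is mixed.
High is strictly dominated by Mid, so the kicker never plays it.
Center is strictly dominated by Left (it gives the kicker strictly more in every row), so the keeper never plays it.
On the remaining 2×2 (Low, Mid vs Left, Right):
Let the kicker play Low with probability p. Expected payoff against Left: (-4)p + 8(1−p) = −12p + 8; against Right: 2p + (-5)(1−p) = 7p − 5.
Setting these equal: −12p + 8 = 7p − 5 ⇒ −19p = -13 ⇒ p = 13/19, and the value is (-12)·(13/19) + 8 = -4/19.
For the keeper: with q = P(Left), equating Low's and Mid's payoffs gives −6q + 2 = 13q − 5 ⇒ q = 7/19.

13/19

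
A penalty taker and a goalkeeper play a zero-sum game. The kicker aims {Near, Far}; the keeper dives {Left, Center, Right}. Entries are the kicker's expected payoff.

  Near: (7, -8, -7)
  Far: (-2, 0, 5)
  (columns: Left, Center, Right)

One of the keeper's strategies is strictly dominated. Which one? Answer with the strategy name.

Center holds the kicker's payoff strictly below Right in every row: -8 < -7, 0 < 5.
So Right is strictly dominated for the keeper.

Right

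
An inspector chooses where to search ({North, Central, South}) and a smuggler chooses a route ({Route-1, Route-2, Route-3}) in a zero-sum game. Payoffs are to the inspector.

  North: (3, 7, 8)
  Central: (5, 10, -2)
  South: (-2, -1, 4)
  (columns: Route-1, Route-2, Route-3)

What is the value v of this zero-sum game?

Row minima: North → 3, Central → -2, South → -2; maximin = 3.
Column maxima: Route-1 → 5, Route-2 → 10, Route-3 → 8; minimax = 5.
3 ≠ 5, so there is no saddle point; optimal play is mixed.
South is strictly dominated by North, so the inspector never plays it.
Route-2 is strictly dominated by Route-1 (it gives the inspector strictly more in every row), so the smuggler never plays it.
On the remaining 2×2 (North, Central vs Route-1, Route-3):
Let the inspector play North with probability p. Expected payoff against Route-1: 3p + 5(1−p) = −2p + 5; against Route-3: 8p + (-2)(1−p) = 10p − 2.
Setting these equal: −2p + 5 = 10p − 2 ⇒ −12p = -7 ⇒ p = 7/12, and the value is (-2)·(7/12) + 5 = 23/6.
For the smuggler: with q = P(Route-1), equating North's and Central's payoffs gives −5q + 8 = 7q − 2 ⇒ q = 5/6.

23/6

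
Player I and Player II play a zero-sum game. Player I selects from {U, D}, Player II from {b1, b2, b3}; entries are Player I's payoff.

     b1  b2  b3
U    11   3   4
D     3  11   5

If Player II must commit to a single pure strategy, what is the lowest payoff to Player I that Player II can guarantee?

5

Column maxima: b1 → 11, b2 → 11, b3 → 5.
The smallest of these is 5.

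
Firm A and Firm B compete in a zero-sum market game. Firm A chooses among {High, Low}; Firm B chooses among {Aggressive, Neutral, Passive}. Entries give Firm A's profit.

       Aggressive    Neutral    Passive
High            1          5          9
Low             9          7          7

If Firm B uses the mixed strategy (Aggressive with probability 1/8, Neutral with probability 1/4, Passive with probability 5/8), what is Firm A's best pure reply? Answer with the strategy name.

Low

Expected payoff of High: (1/8)·1 + (1/4)·5 + (5/8)·9 = 7.
Expected payoff of Low: (1/8)·9 + (1/4)·7 + (5/8)·7 = 29/4.
The largest is 29/4, so Firm A's best response is Low.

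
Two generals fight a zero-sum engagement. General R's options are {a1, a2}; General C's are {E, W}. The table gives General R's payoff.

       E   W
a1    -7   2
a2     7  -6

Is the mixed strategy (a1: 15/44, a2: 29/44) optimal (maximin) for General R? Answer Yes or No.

Against E this mix gives (15/44)·(-7) + (29/44)·7 = 49/22.
Against W this mix gives (15/44)·2 + (29/44)·(-6) = -36/11.
General C will play W, holding General R to -36/11. Shifting weight toward the row that does better against W would raise this floor (the equalizing mix achieves -14/11 against both W and E), so the proposed strategy is not optimal.

No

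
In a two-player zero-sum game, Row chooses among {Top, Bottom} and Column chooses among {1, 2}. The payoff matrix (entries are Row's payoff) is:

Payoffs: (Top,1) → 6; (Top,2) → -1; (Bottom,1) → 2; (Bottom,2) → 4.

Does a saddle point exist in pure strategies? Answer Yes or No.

Row minima: Top → -1, Bottom → 2; maximin = 2.
Column maxima: 1 → 6, 2 → 4; minimax = 4.
2 ≠ 4, so no pure-strategy equilibrium exists.

No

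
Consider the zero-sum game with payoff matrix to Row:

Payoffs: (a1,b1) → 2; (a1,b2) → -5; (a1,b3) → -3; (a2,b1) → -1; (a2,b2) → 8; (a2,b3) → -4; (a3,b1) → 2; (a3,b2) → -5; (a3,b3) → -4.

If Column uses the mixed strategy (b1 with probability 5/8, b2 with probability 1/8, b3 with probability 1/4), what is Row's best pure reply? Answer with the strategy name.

Expected payoff of a1: (5/8)·2 + (1/8)·(-5) + (1/4)·(-3) = -1/8.
Expected payoff of a2: (5/8)·(-1) + (1/8)·8 + (1/4)·(-4) = -5/8.
Expected payoff of a3: (5/8)·2 + (1/8)·(-5) + (1/4)·(-4) = -3/8.
The largest is -1/8, so Row's best response is a1.

a1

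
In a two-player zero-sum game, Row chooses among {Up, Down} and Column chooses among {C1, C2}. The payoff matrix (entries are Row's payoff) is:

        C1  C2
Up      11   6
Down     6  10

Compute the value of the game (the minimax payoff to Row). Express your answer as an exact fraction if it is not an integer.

Row minima: Up → 6, Down → 6; maximin = 6.
Column maxima: C1 → 11, C2 → 10; minimax = 10.
6 ≠ 10, so there is no saddle point; optimal play is mixed.
Let Row play Up with probability p. Expected payoff against C1: 11p + 6(1−p) = 5p + 6; against C2: 6p + 10(1−p) = −4p + 10.
Setting these equal: 5p + 6 = −4p + 10 ⇒ 9p = 4 ⇒ p = 4/9, and the value is (5)·(4/9) + 6 = 74/9.
For Column: with q = P(C1), equating Up's and Down's payoffs gives 5q + 6 = −4q + 10 ⇒ q = 4/9.

74/9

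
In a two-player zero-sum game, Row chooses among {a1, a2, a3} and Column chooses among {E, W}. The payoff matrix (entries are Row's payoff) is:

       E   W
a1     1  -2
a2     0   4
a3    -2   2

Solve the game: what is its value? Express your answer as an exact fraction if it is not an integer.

Row minima: a1 → -2, a2 → 0, a3 → -2; maximin = 0.
Column maxima: E → 1, W → 4; minimax = 1.
0 ≠ 1, so there is no saddle point; optimal play is mixed.
a3 is strictly dominated by a2, so Row never plays it.
On the remaining 2×2 (a1, a2 vs E, W):
Let Row play a1 with probability p. Expected payoff against E: 1p + 0(1−p) = p; against W: (-2)p + 4(1−p) = −6p + 4.
Setting these equal: p = −6p + 4 ⇒ 7p = 4 ⇒ p = 4/7, and the value is (1)·(4/7) = 4/7.
For Column: with q = P(E), equating a1's and a2's payoffs gives 3q − 2 = −4q + 4 ⇒ q = 6/7.

4/7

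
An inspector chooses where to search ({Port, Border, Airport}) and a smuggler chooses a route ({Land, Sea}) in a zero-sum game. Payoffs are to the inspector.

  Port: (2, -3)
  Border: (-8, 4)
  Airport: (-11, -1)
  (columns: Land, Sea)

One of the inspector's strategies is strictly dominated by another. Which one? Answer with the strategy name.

Airport

Border gives a strictly higher payoff than Airport against every column: -8 > -11, 4 > -1.
So Airport is strictly dominated and the inspector never plays it.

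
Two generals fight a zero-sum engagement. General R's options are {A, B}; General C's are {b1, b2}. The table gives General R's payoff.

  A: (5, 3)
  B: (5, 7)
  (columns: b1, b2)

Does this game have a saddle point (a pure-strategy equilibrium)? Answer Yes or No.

Yes

Row minima: A → 3, B → 5; maximin = 5.
Column maxima: b1 → 5, b2 → 7; minimax = 5.
maximin = minimax = 5, so a saddle point exists.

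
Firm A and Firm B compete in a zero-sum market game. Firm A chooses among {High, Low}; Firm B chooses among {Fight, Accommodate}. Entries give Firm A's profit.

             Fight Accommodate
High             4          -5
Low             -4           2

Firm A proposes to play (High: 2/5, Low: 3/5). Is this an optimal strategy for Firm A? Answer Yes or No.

Yes

Against Fight this mix gives (2/5)·4 + (3/5)·(-4) = -4/5.
Against Accommodate this mix gives (2/5)·(-5) + (3/5)·2 = -4/5.
All of Firm B's active replies (Fight, Accommodate) yield -4/5, and no column does worse for Firm A. The mix makes Firm B indifferent and guarantees -4/5, so it is optimal.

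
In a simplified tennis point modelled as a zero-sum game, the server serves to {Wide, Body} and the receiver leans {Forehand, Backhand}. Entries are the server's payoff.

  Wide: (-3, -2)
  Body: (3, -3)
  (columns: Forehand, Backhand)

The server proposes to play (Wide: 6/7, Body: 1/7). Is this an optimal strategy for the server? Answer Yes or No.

Against Forehand this mix gives (6/7)·(-3) + (1/7)·3 = -15/7.
Against Backhand this mix gives (6/7)·(-2) + (1/7)·(-3) = -15/7.
All of the receiver's active replies (Forehand, Backhand) yield -15/7, and no column does worse for the server. The mix makes the receiver indifferent and guarantees -15/7, so it is optimal.

Yes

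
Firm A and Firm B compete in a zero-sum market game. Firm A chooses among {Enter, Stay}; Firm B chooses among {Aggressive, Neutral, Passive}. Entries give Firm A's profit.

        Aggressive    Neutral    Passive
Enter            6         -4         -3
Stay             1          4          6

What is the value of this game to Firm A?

Row minima: Enter → -4, Stay → 1; maximin = 1.
Column maxima: Aggressive → 6, Neutral → 4, Passive → 6; minimax = 4.
1 ≠ 4, so there is no saddle point; optimal play is mixed.
Passive is strictly dominated by Neutral (it gives Firm A strictly more in every row), so Firm B never plays it.
On the remaining 2×2 (Enter, Stay vs Aggressive, Neutral):
Let Firm A play Enter with probability p. Expected payoff against Aggressive: 6p + 1(1−p) = 5p + 1; against Neutral: (-4)p + 4(1−p) = −8p + 4.
Setting these equal: 5p + 1 = −8p + 4 ⇒ 13p = 3 ⇒ p = 3/13, and the value is (5)·(3/13) + 1 = 28/13.
For Firm B: with q = P(Aggressive), equating Enter's and Stay's payoffs gives 10q − 4 = −3q + 4 ⇒ q = 8/13.

28/13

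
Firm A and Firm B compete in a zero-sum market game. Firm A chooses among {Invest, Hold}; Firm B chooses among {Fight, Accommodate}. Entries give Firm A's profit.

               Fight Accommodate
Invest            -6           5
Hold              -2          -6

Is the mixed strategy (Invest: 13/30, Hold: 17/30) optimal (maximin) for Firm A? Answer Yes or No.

Against Fight this mix gives (13/30)·(-6) + (17/30)·(-2) = -56/15.
Against Accommodate this mix gives (13/30)·5 + (17/30)·(-6) = -37/30.
Firm B will play Fight, holding Firm A to -56/15. Shifting weight toward the row that does better against Fight would raise this floor (the equalizing mix achieves -46/15 against both Fight and Accommodate), so the proposed strategy is not optimal.

No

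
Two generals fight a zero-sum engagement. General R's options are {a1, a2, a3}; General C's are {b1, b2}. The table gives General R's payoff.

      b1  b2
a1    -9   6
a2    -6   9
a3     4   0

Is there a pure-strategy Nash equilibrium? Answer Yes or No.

No

Row minima: a1 → -9, a2 → -6, a3 → 0; maximin = 0.
Column maxima: b1 → 4, b2 → 9; minimax = 4.
0 ≠ 4, so no pure-strategy equilibrium exists.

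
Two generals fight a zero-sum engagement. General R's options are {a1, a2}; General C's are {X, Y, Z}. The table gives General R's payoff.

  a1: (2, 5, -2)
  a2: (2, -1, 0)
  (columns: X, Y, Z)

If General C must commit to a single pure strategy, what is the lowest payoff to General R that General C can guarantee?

Column maxima: X → 2, Y → 5, Z → 0.
The smallest of these is 0.

0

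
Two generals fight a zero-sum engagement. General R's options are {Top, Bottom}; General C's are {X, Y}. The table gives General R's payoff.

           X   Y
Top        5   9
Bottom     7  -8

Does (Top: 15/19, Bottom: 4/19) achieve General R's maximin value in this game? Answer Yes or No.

Against X this mix gives (15/19)·5 + (4/19)·7 = 103/19.
Against Y this mix gives (15/19)·9 + (4/19)·(-8) = 103/19.
All of General C's active replies (X, Y) yield 103/19, and no column does worse for General R. The mix makes General C indifferent and guarantees 103/19, so it is optimal.

Yes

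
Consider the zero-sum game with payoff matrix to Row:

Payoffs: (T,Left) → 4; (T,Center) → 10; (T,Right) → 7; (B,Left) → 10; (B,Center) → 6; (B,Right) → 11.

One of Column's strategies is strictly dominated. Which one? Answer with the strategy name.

Right

Left holds Row's payoff strictly below Right in every row: 4 < 7, 10 < 11.
So Right is strictly dominated for Column.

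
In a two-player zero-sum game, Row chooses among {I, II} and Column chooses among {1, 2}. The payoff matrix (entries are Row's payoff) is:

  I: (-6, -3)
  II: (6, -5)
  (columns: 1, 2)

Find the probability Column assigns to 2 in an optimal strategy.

6/7

Row minima: I → -6, II → -5; maximin = -5.
Column maxima: 1 → 6, 2 → -3; minimax = -3.
-5 ≠ -3, so there is no saddle point; optimal play is mixed.
Let Row play I with probability p. Expected payoff against 1: (-6)p + 6(1−p) = −12p + 6; against 2: (-3)p + (-5)(1−p) = 2p − 5.
Setting these equal: −12p + 6 = 2p − 5 ⇒ −14p = -11 ⇒ p = 11/14, and the value is (-12)·(11/14) + 6 = -24/7.
For Column: with q = P(1), equating I's and II's payoffs gives −3q − 3 = 11q − 5 ⇒ q = 1/7.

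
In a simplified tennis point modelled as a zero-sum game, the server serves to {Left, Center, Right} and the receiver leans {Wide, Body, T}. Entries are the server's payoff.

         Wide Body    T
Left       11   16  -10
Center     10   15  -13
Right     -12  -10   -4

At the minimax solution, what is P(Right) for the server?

Row minima: Left → -10, Center → -13, Right → -12; maximin = -10.
Column maxima: Wide → 11, Body → 16, T → -4; minimax = -4.
-10 ≠ -4, so there is no saddle point; optimal play is mixed.
Center is strictly dominated by Left, so the server never plays it.
Body is strictly dominated by Wide (it gives the server strictly more in every row), so the receiver never plays it.
On the remaining 2×2 (Left, Right vs Wide, T):
Let the server play Left with probability p. Expected payoff against Wide: 11p + (-12)(1−p) = 23p − 12; against T: (-10)p + (-4)(1−p) = −6p − 4.
Setting these equal: 23p − 12 = −6p − 4 ⇒ 29p = 8 ⇒ p = 8/29, and the value is (23)·(8/29) − 12 = -164/29.
For the receiver: with q = P(Wide), equating Left's and Right's payoffs gives 21q − 10 = −8q − 4 ⇒ q = 6/29.

21/29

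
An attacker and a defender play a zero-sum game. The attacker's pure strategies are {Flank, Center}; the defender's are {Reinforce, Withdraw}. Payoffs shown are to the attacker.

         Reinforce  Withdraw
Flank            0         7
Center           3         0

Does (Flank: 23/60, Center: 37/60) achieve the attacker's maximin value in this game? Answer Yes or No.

No

Against Reinforce this mix gives (23/60)·0 + (37/60)·3 = 37/20.
Against Withdraw this mix gives (23/60)·7 + (37/60)·0 = 161/60.
The defender will play Reinforce, holding the attacker to 37/20. Shifting weight toward the row that does better against Reinforce would raise this floor (the equalizing mix achieves 21/10 against both Reinforce and Withdraw), so the proposed strategy is not optimal.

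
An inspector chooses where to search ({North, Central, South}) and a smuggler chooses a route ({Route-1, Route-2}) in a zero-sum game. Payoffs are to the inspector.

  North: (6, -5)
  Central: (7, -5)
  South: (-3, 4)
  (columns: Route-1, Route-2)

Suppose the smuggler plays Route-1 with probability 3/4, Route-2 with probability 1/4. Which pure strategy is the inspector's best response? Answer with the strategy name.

Expected payoff of North: (3/4)·6 + (1/4)·(-5) = 13/4.
Expected payoff of Central: (3/4)·7 + (1/4)·(-5) = 4.
Expected payoff of South: (3/4)·(-3) + (1/4)·4 = -5/4.
The largest is 4, so the inspector's best response is Central.

Central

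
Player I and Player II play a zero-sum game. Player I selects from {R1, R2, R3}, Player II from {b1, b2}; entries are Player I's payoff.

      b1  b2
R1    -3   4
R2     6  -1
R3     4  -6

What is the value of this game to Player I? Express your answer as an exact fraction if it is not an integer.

3/2

Row minima: R1 → -3, R2 → -1, R3 → -6; maximin = -1.
Column maxima: b1 → 6, b2 → 4; minimax = 4.
-1 ≠ 4, so there is no saddle point; optimal play is mixed.
R3 is strictly dominated by R2, so Player I never plays it.
On the remaining 2×2 (R1, R2 vs b1, b2):
Let Player I play R1 with probability p. Expected payoff against b1: (-3)p + 6(1−p) = −9p + 6; against b2: 4p + (-1)(1−p) = 5p − 1.
Setting these equal: −9p + 6 = 5p − 1 ⇒ −14p = -7 ⇒ p = 1/2, and the value is (-9)·(1/2) + 6 = 3/2.
For Player II: with q = P(b1), equating R1's and R2's payoffs gives −7q + 4 = 7q − 1 ⇒ q = 5/14.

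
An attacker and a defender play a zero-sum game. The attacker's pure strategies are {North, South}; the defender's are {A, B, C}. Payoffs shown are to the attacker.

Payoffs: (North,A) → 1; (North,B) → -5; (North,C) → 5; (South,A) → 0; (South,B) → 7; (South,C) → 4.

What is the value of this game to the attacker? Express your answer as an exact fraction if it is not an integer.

Row minima: North → -5, South → 0; maximin = 0.
Column maxima: A → 1, B → 7, C → 5; minimax = 1.
0 ≠ 1, so there is no saddle point; optimal play is mixed.
C is strictly dominated by A (it gives the attacker strictly more in every row), so the defender never plays it.
On the remaining 2×2 (North, South vs A, B):
Let the attacker play North with probability p. Expected payoff against A: 1p + 0(1−p) = p; against B: (-5)p + 7(1−p) = −12p + 7.
Setting these equal: p = −12p + 7 ⇒ 13p = 7 ⇒ p = 7/13, and the value is (1)·(7/13) = 7/13.
For the defender: with q = P(A), equating North's and South's payoffs gives 6q − 5 = −7q + 7 ⇒ q = 12/13.

7/13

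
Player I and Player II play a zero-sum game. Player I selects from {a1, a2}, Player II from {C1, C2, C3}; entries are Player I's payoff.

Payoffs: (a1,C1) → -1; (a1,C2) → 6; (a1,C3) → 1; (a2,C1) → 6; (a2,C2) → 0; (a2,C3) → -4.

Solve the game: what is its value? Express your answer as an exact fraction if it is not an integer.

1/6

Row minima: a1 → -1, a2 → -4; maximin = -1.
Column maxima: C1 → 6, C2 → 6, C3 → 1; minimax = 1.
-1 ≠ 1, so there is no saddle point; optimal play is mixed.
C2 is strictly dominated by C3 (it gives Player I strictly more in every row), so Player II never plays it.
On the remaining 2×2 (a1, a2 vs C1, C3):
Let Player I play a1 with probability p. Expected payoff against C1: (-1)p + 6(1−p) = −7p + 6; against C3: 1p + (-4)(1−p) = 5p − 4.
Setting these equal: −7p + 6 = 5p − 4 ⇒ −12p = -10 ⇒ p = 5/6, and the value is (-7)·(5/6) + 6 = 1/6.
For Player II: with q = P(C1), equating a1's and a2's payoffs gives −2q + 1 = 10q − 4 ⇒ q = 5/12.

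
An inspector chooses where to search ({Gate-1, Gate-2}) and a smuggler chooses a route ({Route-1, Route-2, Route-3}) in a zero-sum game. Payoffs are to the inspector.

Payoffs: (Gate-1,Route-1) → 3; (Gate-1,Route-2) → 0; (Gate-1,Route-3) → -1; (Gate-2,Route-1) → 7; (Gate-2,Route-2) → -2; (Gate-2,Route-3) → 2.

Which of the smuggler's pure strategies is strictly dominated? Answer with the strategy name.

Route-1

Route-2 holds the inspector's payoff strictly below Route-1 in every row: 0 < 3, -2 < 7.
So Route-1 is strictly dominated for the smuggler.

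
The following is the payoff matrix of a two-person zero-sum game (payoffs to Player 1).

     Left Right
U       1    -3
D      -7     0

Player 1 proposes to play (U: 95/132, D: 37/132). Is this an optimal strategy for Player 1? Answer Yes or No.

Against Left this mix gives (95/132)·1 + (37/132)·(-7) = -41/33.
Against Right this mix gives (95/132)·(-3) + (37/132)·0 = -95/44.
Player 2 will play Right, holding Player 1 to -95/44. Shifting weight toward the row that does better against Right would raise this floor (the equalizing mix achieves -21/11 against both Right and Left), so the proposed strategy is not optimal.

No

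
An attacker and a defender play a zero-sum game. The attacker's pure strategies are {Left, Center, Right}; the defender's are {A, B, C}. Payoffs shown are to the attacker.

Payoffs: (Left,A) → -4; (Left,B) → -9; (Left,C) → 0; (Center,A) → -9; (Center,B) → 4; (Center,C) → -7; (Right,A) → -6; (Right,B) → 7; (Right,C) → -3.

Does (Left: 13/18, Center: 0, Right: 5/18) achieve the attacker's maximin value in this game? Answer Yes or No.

Against A this mix gives (13/18)·(-4) + (5/18)·(-6) = -41/9.
Against B this mix gives (13/18)·(-9) + (5/18)·7 = -41/9.
Against C this mix gives (13/18)·0 + (5/18)·(-3) = -5/6.
All of the defender's active replies (A, B) yield -41/9, and no column does worse for the attacker. The mix makes the defender indifferent and guarantees -41/9, so it is optimal.

Yes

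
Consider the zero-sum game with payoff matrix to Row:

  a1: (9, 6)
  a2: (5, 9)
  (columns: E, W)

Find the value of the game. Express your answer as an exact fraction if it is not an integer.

51/7

Row minima: a1 → 6, a2 → 5; maximin = 6.
Column maxima: E → 9, W → 9; minimax = 9.
6 ≠ 9, so there is no saddle point; optimal play is mixed.
Let Row play a1 with probability p. Expected payoff against E: 9p + 5(1−p) = 4p + 5; against W: 6p + 9(1−p) = −3p + 9.
Setting these equal: 4p + 5 = −3p + 9 ⇒ 7p = 4 ⇒ p = 4/7, and the value is (4)·(4/7) + 5 = 51/7.
For Column: with q = P(E), equating a1's and a2's payoffs gives 3q + 6 = −4q + 9 ⇒ q = 3/7.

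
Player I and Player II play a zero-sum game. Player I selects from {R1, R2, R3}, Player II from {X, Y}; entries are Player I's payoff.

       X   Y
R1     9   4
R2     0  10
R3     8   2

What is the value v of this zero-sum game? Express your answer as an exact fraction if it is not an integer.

Row minima: R1 → 4, R2 → 0, R3 → 2; maximin = 4.
Column maxima: X → 9, Y → 10; minimax = 9.
4 ≠ 9, so there is no saddle point; optimal play is mixed.
R3 is strictly dominated by R1, so Player I never plays it.
On the remaining 2×2 (R1, R2 vs X, Y):
Let Player I play R1 with probability p. Expected payoff against X: 9p + 0(1−p) = 9p; against Y: 4p + 10(1−p) = −6p + 10.
Setting these equal: 9p = −6p + 10 ⇒ 15p = 10 ⇒ p = 2/3, and the value is (9)·(2/3) = 6.
For Player II: with q = P(X), equating R1's and R2's payoffs gives 5q + 4 = −10q + 10 ⇒ q = 2/5.

6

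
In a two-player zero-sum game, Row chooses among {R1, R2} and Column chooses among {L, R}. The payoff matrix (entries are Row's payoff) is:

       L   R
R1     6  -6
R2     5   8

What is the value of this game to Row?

26/5

Row minima: R1 → -6, R2 → 5; maximin = 5.
Column maxima: L → 6, R → 8; minimax = 6.
5 ≠ 6, so there is no saddle point; optimal play is mixed.
Let Row play R1 with probability p. Expected payoff against L: 6p + 5(1−p) = p + 5; against R: (-6)p + 8(1−p) = −14p + 8.
Setting these equal: p + 5 = −14p + 8 ⇒ 15p = 3 ⇒ p = 1/5, and the value is (1)·(1/5) + 5 = 26/5.
For Column: with q = P(L), equating R1's and R2's payoffs gives 12q − 6 = −3q + 8 ⇒ q = 14/15.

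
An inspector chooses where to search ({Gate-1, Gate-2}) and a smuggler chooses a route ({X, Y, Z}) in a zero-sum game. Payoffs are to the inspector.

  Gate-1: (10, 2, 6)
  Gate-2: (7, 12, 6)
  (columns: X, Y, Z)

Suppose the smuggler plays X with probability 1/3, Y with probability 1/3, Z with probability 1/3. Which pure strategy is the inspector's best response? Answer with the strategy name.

Expected payoff of Gate-1: (1/3)·10 + (1/3)·2 + (1/3)·6 = 6.
Expected payoff of Gate-2: (1/3)·7 + (1/3)·12 + (1/3)·6 = 25/3.
The largest is 25/3, so the inspector's best response is Gate-2.

Gate-2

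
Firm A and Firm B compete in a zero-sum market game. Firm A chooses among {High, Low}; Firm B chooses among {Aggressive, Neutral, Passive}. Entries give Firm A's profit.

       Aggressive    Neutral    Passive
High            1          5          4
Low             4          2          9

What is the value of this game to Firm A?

3

Row minima: High → 1, Low → 2; maximin = 2.
Column maxima: Aggressive → 4, Neutral → 5, Passive → 9; minimax = 4.
2 ≠ 4, so there is no saddle point; optimal play is mixed.
Passive is strictly dominated by Aggressive (it gives Firm A strictly more in every row), so Firm B never plays it.
On the remaining 2×2 (High, Low vs Aggressive, Neutral):
Let Firm A play High with probability p. Expected payoff against Aggressive: 1p + 4(1−p) = −3p + 4; against Neutral: 5p + 2(1−p) = 3p + 2.
Setting these equal: −3p + 4 = 3p + 2 ⇒ −6p = -2 ⇒ p = 1/3, and the value is (-3)·(1/3) + 4 = 3.
For Firm B: with q = P(Aggressive), equating High's and Low's payoffs gives −4q + 5 = 2q + 2 ⇒ q = 1/2.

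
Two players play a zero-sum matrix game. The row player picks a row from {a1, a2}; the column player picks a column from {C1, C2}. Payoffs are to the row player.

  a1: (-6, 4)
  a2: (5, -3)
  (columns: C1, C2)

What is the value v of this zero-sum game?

1/9

Row minima: a1 → -6, a2 → -3; maximin = -3.
Column maxima: C1 → 5, C2 → 4; minimax = 4.
-3 ≠ 4, so there is no saddle point; optimal play is mixed.
Let the row player play a1 with probability p. Expected payoff against C1: (-6)p + 5(1−p) = −11p + 5; against C2: 4p + (-3)(1−p) = 7p − 3.
Setting these equal: −11p + 5 = 7p − 3 ⇒ −18p = -8 ⇒ p = 4/9, and the value is (-11)·(4/9) + 5 = 1/9.
For the column player: with q = P(C1), equating a1's and a2's payoffs gives −10q + 4 = 8q − 3 ⇒ q = 7/18.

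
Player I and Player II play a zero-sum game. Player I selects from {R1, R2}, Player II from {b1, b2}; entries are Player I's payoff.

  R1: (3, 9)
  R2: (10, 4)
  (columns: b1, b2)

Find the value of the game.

Row minima: R1 → 3, R2 → 4; maximin = 4.
Column maxima: b1 → 10, b2 → 9; minimax = 9.
4 ≠ 9, so there is no saddle point; optimal play is mixed.
Let Player I play R1 with probability p. Expected payoff against b1: 3p + 10(1−p) = −7p + 10; against b2: 9p + 4(1−p) = 5p + 4.
Setting these equal: −7p + 10 = 5p + 4 ⇒ −12p = -6 ⇒ p = 1/2, and the value is (-7)·(1/2) + 10 = 13/2.
For Player II: with q = P(b1), equating R1's and R2's payoffs gives −6q + 9 = 6q + 4 ⇒ q = 5/12.

13/2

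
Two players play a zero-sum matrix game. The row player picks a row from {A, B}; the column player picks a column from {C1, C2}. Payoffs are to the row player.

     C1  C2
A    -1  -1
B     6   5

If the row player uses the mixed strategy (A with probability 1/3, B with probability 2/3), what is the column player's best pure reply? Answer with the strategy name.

If the column player plays C1, the row player's expected payoff is (1/3)·(-1) + (2/3)·6 = 11/3.
If the column player plays C2, the row player's expected payoff is (1/3)·(-1) + (2/3)·5 = 3.
The column player minimizes the row player's payoff; the smallest is 3, so the best response is C2.

C2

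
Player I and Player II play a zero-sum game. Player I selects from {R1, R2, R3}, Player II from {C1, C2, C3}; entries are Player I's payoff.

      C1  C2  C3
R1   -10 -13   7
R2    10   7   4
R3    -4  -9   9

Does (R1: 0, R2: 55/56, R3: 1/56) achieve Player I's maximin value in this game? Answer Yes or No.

No

Against C1 this mix gives (55/56)·10 + (1/56)·(-4) = 39/4.
Against C2 this mix gives (55/56)·7 + (1/56)·(-9) = 47/7.
Against C3 this mix gives (55/56)·4 + (1/56)·9 = 229/56.
Player II will play C3, holding Player I to 229/56. Shifting weight toward the row that does better against C3 would raise this floor (the equalizing mix achieves 33/7 against both C3 and C2), so the proposed strategy is not optimal.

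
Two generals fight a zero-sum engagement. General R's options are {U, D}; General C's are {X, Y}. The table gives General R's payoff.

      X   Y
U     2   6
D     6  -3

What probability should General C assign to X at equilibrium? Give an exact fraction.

9/13

Row minima: U → 2, D → -3; maximin = 2.
Column maxima: X → 6, Y → 6; minimax = 6.
2 ≠ 6, so there is no saddle point; optimal play is mixed.
Let General R play U with probability p. Expected payoff against X: 2p + 6(1−p) = −4p + 6; against Y: 6p + (-3)(1−p) = 9p − 3.
Setting these equal: −4p + 6 = 9p − 3 ⇒ −13p = -9 ⇒ p = 9/13, and the value is (-4)·(9/13) + 6 = 42/13.
For General C: with q = P(X), equating U's and D's payoffs gives −4q + 6 = 9q − 3 ⇒ q = 9/13.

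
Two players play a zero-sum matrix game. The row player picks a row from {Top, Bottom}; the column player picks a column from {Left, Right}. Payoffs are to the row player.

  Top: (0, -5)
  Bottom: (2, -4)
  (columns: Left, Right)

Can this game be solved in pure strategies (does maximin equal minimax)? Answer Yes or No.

Yes

Row minima: Top → -5, Bottom → -4; maximin = -4.
Column maxima: Left → 2, Right → -4; minimax = -4.
maximin = minimax = -4, so a saddle point exists.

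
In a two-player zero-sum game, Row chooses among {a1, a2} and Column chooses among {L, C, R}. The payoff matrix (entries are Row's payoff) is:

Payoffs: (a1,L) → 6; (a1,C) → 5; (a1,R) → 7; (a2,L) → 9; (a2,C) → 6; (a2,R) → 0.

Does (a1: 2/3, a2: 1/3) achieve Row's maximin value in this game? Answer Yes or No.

No

Against L this mix gives (2/3)·6 + (1/3)·9 = 7.
Against C this mix gives (2/3)·5 + (1/3)·6 = 16/3.
Against R this mix gives (2/3)·7 + (1/3)·0 = 14/3.
Column will play R, holding Row to 14/3. Shifting weight toward the row that does better against R would raise this floor (the equalizing mix achieves 21/4 against both R and C), so the proposed strategy is not optimal.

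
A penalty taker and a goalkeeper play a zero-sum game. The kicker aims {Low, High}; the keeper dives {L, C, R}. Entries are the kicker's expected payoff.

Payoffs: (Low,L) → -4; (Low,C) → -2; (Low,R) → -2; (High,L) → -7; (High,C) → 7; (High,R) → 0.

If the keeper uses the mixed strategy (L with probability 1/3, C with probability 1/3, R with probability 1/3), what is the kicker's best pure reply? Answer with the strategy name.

Expected payoff of Low: (1/3)·(-4) + (1/3)·(-2) + (1/3)·(-2) = -8/3.
Expected payoff of High: (1/3)·(-7) + (1/3)·7 + (1/3)·0 = 0.
The largest is 0, so the kicker's best response is High.

High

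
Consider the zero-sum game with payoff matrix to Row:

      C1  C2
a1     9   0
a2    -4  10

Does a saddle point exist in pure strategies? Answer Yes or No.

Row minima: a1 → 0, a2 → -4; maximin = 0.
Column maxima: C1 → 9, C2 → 10; minimax = 9.
0 ≠ 9, so no pure-strategy equilibrium exists.

No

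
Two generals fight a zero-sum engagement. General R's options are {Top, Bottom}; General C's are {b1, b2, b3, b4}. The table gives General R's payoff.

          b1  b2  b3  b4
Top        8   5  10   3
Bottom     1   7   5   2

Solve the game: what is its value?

Row minima: Top → 3, Bottom → 1; maximin = 3.
Column maxima: b1 → 8, b2 → 7, b3 → 10, b4 → 3; minimax = 3.
Since maximin = minimax = 3, there is a saddle point and the value is 3.

3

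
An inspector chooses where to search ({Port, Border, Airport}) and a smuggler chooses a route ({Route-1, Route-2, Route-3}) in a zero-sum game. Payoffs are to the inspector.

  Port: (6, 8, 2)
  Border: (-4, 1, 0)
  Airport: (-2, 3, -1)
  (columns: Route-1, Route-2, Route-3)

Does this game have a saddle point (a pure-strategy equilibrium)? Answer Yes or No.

Yes

Row minima: Port → 2, Border → -4, Airport → -2; maximin = 2.
Column maxima: Route-1 → 6, Route-2 → 8, Route-3 → 2; minimax = 2.
maximin = minimax = 2, so a saddle point exists.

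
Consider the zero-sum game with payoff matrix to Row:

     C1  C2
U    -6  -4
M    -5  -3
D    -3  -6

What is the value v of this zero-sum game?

-21/5

Row minima: U → -6, M → -5, D → -6; maximin = -5.
Column maxima: C1 → -3, C2 → -3; minimax = -3.
-5 ≠ -3, so there is no saddle point; optimal play is mixed.
U is strictly dominated by M, so Row never plays it.
On the remaining 2×2 (M, D vs C1, C2):
Let Row play M with probability p. Expected payoff against C1: (-5)p + (-3)(1−p) = −2p − 3; against C2: (-3)p + (-6)(1−p) = 3p − 6.
Setting these equal: −2p − 3 = 3p − 6 ⇒ −5p = -3 ⇒ p = 3/5, and the value is (-2)·(3/5) − 3 = -21/5.
For Column: with q = P(C1), equating M's and D's payoffs gives −2q − 3 = 3q − 6 ⇒ q = 3/5.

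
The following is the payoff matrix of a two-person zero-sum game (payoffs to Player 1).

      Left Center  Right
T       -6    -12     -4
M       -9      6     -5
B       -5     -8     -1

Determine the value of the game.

Row minima: T → -12, M → -9, B → -8; maximin = -8.
Column maxima: Left → -5, Center → 6, Right → -1; minimax = -5.
-8 ≠ -5, so there is no saddle point; optimal play is mixed.
T is strictly dominated by B, so Player 1 never plays it.
Right is strictly dominated by Left (it gives Player 1 strictly more in every row), so Player 2 never plays it.
On the remaining 2×2 (M, B vs Left, Center):
Let Player 1 play M with probability p. Expected payoff against Left: (-9)p + (-5)(1−p) = −4p − 5; against Center: 6p + (-8)(1−p) = 14p − 8.
Setting these equal: −4p − 5 = 14p − 8 ⇒ −18p = -3 ⇒ p = 1/6, and the value is (-4)·(1/6) − 5 = -17/3.
For Player 2: with q = P(Left), equating M's and B's payoffs gives −15q + 6 = 3q − 8 ⇒ q = 7/9.

-17/3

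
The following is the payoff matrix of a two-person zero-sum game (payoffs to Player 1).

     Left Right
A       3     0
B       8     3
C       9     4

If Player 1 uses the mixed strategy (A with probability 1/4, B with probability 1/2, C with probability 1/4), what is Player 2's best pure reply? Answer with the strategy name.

If Player 2 plays Left, Player 1's expected payoff is (1/4)·3 + (1/2)·8 + (1/4)·9 = 7.
If Player 2 plays Right, Player 1's expected payoff is (1/4)·0 + (1/2)·3 + (1/4)·4 = 5/2.
Player 2 minimizes Player 1's payoff; the smallest is 5/2, so the best response is Right.

Right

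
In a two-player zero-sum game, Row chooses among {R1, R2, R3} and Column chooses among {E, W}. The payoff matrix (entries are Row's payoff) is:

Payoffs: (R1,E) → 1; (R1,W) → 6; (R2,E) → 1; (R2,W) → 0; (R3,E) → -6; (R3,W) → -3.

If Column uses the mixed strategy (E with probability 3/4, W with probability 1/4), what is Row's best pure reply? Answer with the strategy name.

R1

Expected payoff of R1: (3/4)·1 + (1/4)·6 = 9/4.
Expected payoff of R2: (3/4)·1 + (1/4)·0 = 3/4.
Expected payoff of R3: (3/4)·(-6) + (1/4)·(-3) = -21/4.
The largest is 9/4, so Row's best response is R1.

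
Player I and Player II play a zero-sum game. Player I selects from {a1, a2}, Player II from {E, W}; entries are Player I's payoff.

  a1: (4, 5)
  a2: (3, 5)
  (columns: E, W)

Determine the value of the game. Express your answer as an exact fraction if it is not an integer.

Row minima: a1 → 4, a2 → 3; maximin = 4.
Column maxima: E → 4, W → 5; minimax = 4.
Since maximin = minimax = 4, there is a saddle point and the value is 4.

4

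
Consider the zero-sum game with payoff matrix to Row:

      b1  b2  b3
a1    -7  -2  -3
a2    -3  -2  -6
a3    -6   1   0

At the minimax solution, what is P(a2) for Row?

Row minima: a1 → -7, a2 → -6, a3 → -6; maximin = -6.
Column maxima: b1 → -3, b2 → 1, b3 → 0; minimax = -3.
-6 ≠ -3, so there is no saddle point; optimal play is mixed.
a1 is strictly dominated by a3, so Row never plays it.
b2 is strictly dominated by b1 (it gives Row strictly more in every row), so Column never plays it.
On the remaining 2×2 (a2, a3 vs b1, b3):
Let Row play a2 with probability p. Expected payoff against b1: (-3)p + (-6)(1−p) = 3p − 6; against b3: (-6)p + 0(1−p) = −6p.
Setting these equal: 3p − 6 = −6p ⇒ 9p = 6 ⇒ p = 2/3, and the value is (3)·(2/3) − 6 = -4.
For Column: with q = P(b1), equating a2's and a3's payoffs gives 3q − 6 = −6q ⇒ q = 2/3.

2/3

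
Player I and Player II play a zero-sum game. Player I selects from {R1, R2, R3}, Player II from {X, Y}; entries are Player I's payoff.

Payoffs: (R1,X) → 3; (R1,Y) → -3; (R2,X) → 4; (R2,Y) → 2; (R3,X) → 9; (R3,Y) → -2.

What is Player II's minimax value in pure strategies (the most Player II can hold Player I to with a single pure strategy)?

2

Column maxima: X → 9, Y → 2.
The smallest of these is 2.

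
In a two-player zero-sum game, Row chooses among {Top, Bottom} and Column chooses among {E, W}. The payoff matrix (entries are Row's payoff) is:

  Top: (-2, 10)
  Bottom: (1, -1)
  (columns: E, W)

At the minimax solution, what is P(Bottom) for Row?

Row minima: Top → -2, Bottom → -1; maximin = -1.
Column maxima: E → 1, W → 10; minimax = 1.
-1 ≠ 1, so there is no saddle point; optimal play is mixed.
Let Row play Top with probability p. Expected payoff against E: (-2)p + 1(1−p) = −3p + 1; against W: 10p + (-1)(1−p) = 11p − 1.
Setting these equal: −3p + 1 = 11p − 1 ⇒ −14p = -2 ⇒ p = 1/7, and the value is (-3)·(1/7) + 1 = 4/7.
For Column: with q = P(E), equating Top's and Bottom's payoffs gives −12q + 10 = 2q − 1 ⇒ q = 11/14.

6/7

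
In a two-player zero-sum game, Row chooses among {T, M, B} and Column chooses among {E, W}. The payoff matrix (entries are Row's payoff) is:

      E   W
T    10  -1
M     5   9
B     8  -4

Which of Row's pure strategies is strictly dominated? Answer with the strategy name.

T gives a strictly higher payoff than B against every column: 10 > 8, -1 > -4.
So B is strictly dominated and Row never plays it.

B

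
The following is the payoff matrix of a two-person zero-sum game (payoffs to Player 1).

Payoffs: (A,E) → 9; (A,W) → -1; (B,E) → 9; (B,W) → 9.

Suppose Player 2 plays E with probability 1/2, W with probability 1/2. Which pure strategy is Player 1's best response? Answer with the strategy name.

B

Expected payoff of A: (1/2)·9 + (1/2)·(-1) = 4.
Expected payoff of B: (1/2)·9 + (1/2)·9 = 9.
The largest is 9, so Player 1's best response is B.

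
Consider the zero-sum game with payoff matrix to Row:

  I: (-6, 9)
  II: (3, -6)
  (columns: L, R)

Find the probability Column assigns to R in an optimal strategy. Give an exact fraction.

3/8

Row minima: I → -6, II → -6; maximin = -6.
Column maxima: L → 3, R → 9; minimax = 3.
-6 ≠ 3, so there is no saddle point; optimal play is mixed.
Let Row play I with probability p. Expected payoff against L: (-6)p + 3(1−p) = −9p + 3; against R: 9p + (-6)(1−p) = 15p − 6.
Setting these equal: −9p + 3 = 15p − 6 ⇒ −24p = -9 ⇒ p = 3/8, and the value is (-9)·(3/8) + 3 = -3/8.
For Column: with q = P(L), equating I's and II's payoffs gives −15q + 9 = 9q − 6 ⇒ q = 5/8.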